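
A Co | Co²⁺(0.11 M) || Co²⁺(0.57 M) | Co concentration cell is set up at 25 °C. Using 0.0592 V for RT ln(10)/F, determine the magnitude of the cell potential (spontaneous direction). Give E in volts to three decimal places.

For a concentration cell E°cell = 0. The 0.57 M side is the cathode (reduction is favoured where [Co²⁺] is higher).
With n = 2, E = −(0.0592/2) log([Co²⁺]ₐₙ/[Co²⁺]꜀ₐₜ) = −(0.0592/2) log(0.11/0.57) = −(0.0592/2)(-0.714) = +0.021 V.

+0.021 V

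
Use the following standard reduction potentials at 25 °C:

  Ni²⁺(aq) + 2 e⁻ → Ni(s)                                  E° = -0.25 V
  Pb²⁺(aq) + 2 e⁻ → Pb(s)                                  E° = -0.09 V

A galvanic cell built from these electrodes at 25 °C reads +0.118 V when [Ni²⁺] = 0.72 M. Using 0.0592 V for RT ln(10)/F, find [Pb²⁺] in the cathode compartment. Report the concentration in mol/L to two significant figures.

0.027 M

Pb²⁺/Pb is the cathode, Ni²⁺/Ni the anode: E°cell = +0.16 V, n = 2.
Overall reaction: Pb²⁺(aq) + Ni(s) → Pb(s) + Ni²⁺(aq); Q = [Ni²⁺]^1/[Pb²⁺]^1.
From E = E° − (0.0592/n) log Q: log Q = (E° − E)·n/0.0592 = (+0.16 − (+0.118))·2/0.0592 = 1.4189.
So 1·log[Pb²⁺] = 1·log(0.72) − log Q = -0.1427 − (1.4189) = -1.5616; [Pb²⁺] = 10^(-1.5616) ≈ 0.027 M.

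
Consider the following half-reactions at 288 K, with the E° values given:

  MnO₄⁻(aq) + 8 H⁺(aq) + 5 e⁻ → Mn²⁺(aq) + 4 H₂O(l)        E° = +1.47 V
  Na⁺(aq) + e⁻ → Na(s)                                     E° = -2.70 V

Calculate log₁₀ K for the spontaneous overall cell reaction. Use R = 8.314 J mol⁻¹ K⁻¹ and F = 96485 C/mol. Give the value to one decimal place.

Cathode: MnO₄⁻/Mn²⁺; anode: Na⁺/Na. E°cell = (+1.47) − (-2.70) = +4.17 V, with n = 5.
ΔG° = −nFE° = −RT ln K, so ln K = nFE°/(RT) = (5)(96485)(+4.17) / ((8.314)(288)) = 840.163.
log₁₀ K = 840.163 / ln 10 = 364.9.

364.9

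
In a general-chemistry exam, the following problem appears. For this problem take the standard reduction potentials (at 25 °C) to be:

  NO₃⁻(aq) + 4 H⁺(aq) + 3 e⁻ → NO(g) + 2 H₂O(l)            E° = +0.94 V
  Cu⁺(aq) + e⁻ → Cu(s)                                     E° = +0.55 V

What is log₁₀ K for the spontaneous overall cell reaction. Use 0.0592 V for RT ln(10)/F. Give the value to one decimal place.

19.8

Cathode: NO₃⁻/NO; anode: Cu⁺/Cu. E°cell = +0.39 V, n = 3.
log K = nE°cell / 0.0592 = (3)(+0.39) / 0.0592 = 19.8.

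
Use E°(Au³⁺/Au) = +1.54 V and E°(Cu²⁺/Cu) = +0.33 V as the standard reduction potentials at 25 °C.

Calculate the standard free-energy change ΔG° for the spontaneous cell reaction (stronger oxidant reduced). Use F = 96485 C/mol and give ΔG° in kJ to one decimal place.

-700.5 kJ

Au³⁺/Au (E° = +1.54 V) is the cathode; Cu²⁺/Cu (E° = +0.33 V) is the anode, so E°cell = +1.21 V.
Balancing electrons gives n = 6 (lcm of 3 and 2).
ΔG° = −nFE° = −(6)(96485)(+1.21) = -700,481 J = -700.5 kJ.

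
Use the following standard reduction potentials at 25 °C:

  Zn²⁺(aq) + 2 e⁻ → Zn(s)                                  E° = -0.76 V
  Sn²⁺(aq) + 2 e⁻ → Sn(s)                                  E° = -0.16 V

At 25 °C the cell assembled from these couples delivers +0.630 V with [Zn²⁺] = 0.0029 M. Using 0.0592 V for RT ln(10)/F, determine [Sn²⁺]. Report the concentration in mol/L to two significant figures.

Sn²⁺/Sn is the cathode, Zn²⁺/Zn the anode: E°cell = +0.60 V, n = 2.
Overall reaction: Sn²⁺(aq) + Zn(s) → Sn(s) + Zn²⁺(aq); Q = [Zn²⁺]^1/[Sn²⁺]^1.
From E = E° − (0.0592/n) log Q: log Q = (E° − E)·n/0.0592 = (+0.60 − (+0.630))·2/0.0592 = -1.0135.
So 1·log[Sn²⁺] = 1·log(0.0029) − log Q = -2.5376 − (-1.0135) = -1.5241; [Sn²⁺] = 10^(-1.5241) ≈ 0.030 M.

0.030 M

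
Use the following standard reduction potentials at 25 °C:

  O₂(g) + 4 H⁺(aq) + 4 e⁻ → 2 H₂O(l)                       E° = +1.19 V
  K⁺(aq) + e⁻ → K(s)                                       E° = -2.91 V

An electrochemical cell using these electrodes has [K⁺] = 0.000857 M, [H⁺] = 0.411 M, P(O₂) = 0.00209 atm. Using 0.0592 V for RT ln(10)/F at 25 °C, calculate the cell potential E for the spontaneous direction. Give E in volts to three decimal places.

+4.219 V

O₂/H₂O is the cathode (higher E°), K⁺/K the anode: E°cell = +1.19 − (-2.91) = +4.10 V, n = 4.
Overall: O₂(g) + 4 H⁺(aq) + 4 K(s) → 2 H₂O(l) + 4 K⁺(aq)
Q = [K⁺]^4 / (P(O₂)·[H⁺]^4); log Q = -8.044.
E = E° − (0.0592/n) log Q = +4.10 − (0.0592/4)(-8.044) = +4.219 V.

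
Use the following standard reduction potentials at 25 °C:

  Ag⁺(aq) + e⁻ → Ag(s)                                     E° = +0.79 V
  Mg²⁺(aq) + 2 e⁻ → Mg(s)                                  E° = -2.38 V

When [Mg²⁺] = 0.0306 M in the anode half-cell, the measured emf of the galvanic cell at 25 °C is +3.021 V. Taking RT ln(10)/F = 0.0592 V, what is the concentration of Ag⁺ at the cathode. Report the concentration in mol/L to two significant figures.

0.00053 M

Ag⁺/Ag is the cathode, Mg²⁺/Mg the anode: E°cell = +3.17 V, n = 2.
Overall reaction: 2 Ag⁺(aq) + Mg(s) → 2 Ag(s) + Mg²⁺(aq); Q = [Mg²⁺]^1/[Ag⁺]^2.
From E = E° − (0.0592/n) log Q: log Q = (E° − E)·n/0.0592 = (+3.17 − (+3.021))·2/0.0592 = 5.0338.
So 2·log[Ag⁺] = 1·log(0.0306) − log Q = -1.5143 − (5.0338) = -6.5481; log[Ag⁺] = -6.5481 / 2 = -3.2740; [Ag⁺] = 10^(-3.2740) ≈ 0.00053 M.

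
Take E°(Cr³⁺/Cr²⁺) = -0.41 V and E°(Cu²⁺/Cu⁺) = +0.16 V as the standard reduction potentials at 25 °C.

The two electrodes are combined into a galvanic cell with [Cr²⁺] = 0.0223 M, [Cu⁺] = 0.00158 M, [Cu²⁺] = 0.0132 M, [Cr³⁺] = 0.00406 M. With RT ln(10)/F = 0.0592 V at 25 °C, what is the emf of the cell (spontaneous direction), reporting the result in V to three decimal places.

+0.668 V

Cu²⁺/Cu⁺ is the cathode (higher E°), Cr³⁺/Cr²⁺ the anode: E°cell = +0.16 − (-0.41) = +0.57 V, n = 1.
Overall: Cu²⁺(aq) + Cr²⁺(aq) → Cu⁺(aq) + Cr³⁺(aq)
Q = [Cu⁺]·[Cr³⁺] / ([Cu²⁺]·[Cr²⁺]); log Q = -1.662.
E = E° − (0.0592/n) log Q = +0.57 − (0.0592/1)(-1.662) = +0.668 V.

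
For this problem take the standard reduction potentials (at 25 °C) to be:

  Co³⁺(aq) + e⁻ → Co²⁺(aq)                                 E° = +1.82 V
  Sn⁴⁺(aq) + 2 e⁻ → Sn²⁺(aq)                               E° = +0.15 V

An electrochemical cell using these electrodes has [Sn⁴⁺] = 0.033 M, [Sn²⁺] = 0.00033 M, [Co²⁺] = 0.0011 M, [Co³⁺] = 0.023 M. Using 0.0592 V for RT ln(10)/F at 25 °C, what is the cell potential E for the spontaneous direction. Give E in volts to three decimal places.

Co³⁺/Co²⁺ is the cathode (higher E°), Sn⁴⁺/Sn²⁺ the anode: E°cell = +1.82 − (+0.15) = +1.67 V, n = 2.
Overall: 2 Co³⁺(aq) + Sn²⁺(aq) → 2 Co²⁺(aq) + Sn⁴⁺(aq)
Q = [Co²⁺]^2·[Sn⁴⁺] / ([Co³⁺]^2·[Sn²⁺]); log Q = -0.641.
E = E° − (0.0592/n) log Q = +1.67 − (0.0592/2)(-0.641) = +1.689 V.

+1.689 V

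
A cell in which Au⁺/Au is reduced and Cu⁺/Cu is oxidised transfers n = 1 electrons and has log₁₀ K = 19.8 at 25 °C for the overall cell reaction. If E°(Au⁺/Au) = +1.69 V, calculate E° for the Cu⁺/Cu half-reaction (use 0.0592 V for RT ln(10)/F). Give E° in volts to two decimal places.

+0.52 V

E°cell = (0.0592/n)·log K = (0.0592/1)(19.8) = +1.172 V.
Since Au⁺/Au is the cathode and Cu⁺/Cu the anode, E°cell = E°(Au⁺/Au) − E°(Cu⁺/Cu).
So E°(Cu⁺/Cu) = E°(Au⁺/Au) − E°cell = (+1.69) − (+1.172) = +0.52 V.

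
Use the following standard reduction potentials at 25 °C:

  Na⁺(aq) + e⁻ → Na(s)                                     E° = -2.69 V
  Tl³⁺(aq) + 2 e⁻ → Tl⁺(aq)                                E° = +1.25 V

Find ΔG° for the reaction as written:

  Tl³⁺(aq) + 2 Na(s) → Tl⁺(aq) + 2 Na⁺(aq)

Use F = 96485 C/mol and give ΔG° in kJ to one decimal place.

As written, Tl³⁺/Tl⁺ is reduced (cathode) and Na⁺/Na is oxidised (anode), so E°cell = (+1.25) − (-2.69) = +3.94 V.
Balancing electrons gives n = 2.
ΔG° = −nFE° = −(2)(96485)(+3.94) = -760,302 J = -760.3 kJ.

-760.3 kJ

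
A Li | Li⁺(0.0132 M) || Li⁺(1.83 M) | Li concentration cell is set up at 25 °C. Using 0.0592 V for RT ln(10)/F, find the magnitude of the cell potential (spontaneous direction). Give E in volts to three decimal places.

+0.127 V

For a concentration cell E°cell = 0. The 1.83 M side is the cathode (reduction is favoured where [Li⁺] is higher).
With n = 1, E = −(0.0592/1) log([Li⁺]ₐₙ/[Li⁺]꜀ₐₜ) = −(0.0592/1) log(0.0132/1.83) = −(0.0592/1)(-2.142) = +0.127 V.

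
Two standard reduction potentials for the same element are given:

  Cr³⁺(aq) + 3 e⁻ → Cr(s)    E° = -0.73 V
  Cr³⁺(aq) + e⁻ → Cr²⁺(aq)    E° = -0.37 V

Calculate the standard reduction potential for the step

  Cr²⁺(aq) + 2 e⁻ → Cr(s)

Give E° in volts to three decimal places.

Sequential free energies add, so n₃E°₃ = n₁E°₁ + n₂E°₂.
With n₃ = 3, and the known step contributing 1×(-0.37) V, the unknown satisfies 2·E° = 3×(-0.73) − 1×(-0.37) = -1.820.
E° = -1.820 / 2 = -0.910 V.

-0.910 V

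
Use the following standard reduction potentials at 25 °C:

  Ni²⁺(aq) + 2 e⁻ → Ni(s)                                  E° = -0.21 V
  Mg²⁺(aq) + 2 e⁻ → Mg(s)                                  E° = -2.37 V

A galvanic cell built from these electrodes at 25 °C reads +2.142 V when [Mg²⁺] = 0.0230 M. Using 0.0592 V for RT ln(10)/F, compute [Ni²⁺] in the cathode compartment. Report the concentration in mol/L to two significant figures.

Ni²⁺/Ni is the cathode, Mg²⁺/Mg the anode: E°cell = +2.16 V, n = 2.
Overall reaction: Ni²⁺(aq) + Mg(s) → Ni(s) + Mg²⁺(aq); Q = [Mg²⁺]^1/[Ni²⁺]^1.
From E = E° − (0.0592/n) log Q: log Q = (E° − E)·n/0.0592 = (+2.16 − (+2.142))·2/0.0592 = 0.6081.
So 1·log[Ni²⁺] = 1·log(0.023) − log Q = -1.6383 − (0.6081) = -2.2464; [Ni²⁺] = 10^(-2.2464) ≈ 0.0057 M.

0.0057 M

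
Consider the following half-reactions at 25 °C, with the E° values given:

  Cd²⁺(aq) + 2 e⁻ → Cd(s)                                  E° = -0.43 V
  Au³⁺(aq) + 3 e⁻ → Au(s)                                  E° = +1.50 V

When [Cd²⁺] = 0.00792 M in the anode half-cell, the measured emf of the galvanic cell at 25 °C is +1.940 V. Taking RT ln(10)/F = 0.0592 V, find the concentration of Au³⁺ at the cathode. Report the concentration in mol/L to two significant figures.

0.0023 M

Au³⁺/Au is the cathode, Cd²⁺/Cd the anode: E°cell = +1.93 V, n = 6.
Overall reaction: 2 Au³⁺(aq) + 3 Cd(s) → 2 Au(s) + 3 Cd²⁺(aq); Q = [Cd²⁺]^3/[Au³⁺]^2.
From E = E° − (0.0592/n) log Q: log Q = (E° − E)·n/0.0592 = (+1.93 − (+1.940))·6/0.0592 = -1.0135.
So 2·log[Au³⁺] = 3·log(0.00792) − log Q = -6.3038 − (-1.0135) = -5.2903; log[Au³⁺] = -5.2903 / 2 = -2.6452; [Au³⁺] = 10^(-2.6452) ≈ 0.0023 M.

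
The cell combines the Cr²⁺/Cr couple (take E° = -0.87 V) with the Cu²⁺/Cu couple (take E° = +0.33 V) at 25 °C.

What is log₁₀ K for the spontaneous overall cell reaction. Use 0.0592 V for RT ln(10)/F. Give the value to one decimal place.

40.5

Cathode: Cu²⁺/Cu; anode: Cr²⁺/Cr. E°cell = +1.20 V, n = 2.
log K = nE°cell / 0.0592 = (2)(+1.20) / 0.0592 = 40.5.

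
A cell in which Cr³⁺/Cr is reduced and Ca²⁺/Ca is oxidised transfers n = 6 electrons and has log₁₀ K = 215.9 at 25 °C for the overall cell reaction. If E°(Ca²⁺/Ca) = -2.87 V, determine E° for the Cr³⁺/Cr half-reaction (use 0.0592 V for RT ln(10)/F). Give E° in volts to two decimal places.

-0.74 V

E°cell = (0.0592/n)·log K = (0.0592/6)(215.9) = +2.130 V.
Since Cr³⁺/Cr is the cathode and Ca²⁺/Ca the anode, E°cell = E°(Cr³⁺/Cr) − E°(Ca²⁺/Ca).
So E°(Cr³⁺/Cr) = E°cell + E°(Ca²⁺/Ca) = +2.130 + (-2.87) = -0.74 V.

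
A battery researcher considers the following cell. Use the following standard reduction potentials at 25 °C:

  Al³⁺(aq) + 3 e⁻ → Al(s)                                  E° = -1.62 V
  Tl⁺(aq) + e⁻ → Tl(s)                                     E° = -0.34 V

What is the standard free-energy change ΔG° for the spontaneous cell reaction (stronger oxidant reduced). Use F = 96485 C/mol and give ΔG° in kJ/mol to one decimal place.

-370.5 kJ/mol

Tl⁺/Tl (E° = -0.34 V) is the cathode; Al³⁺/Al (E° = -1.62 V) is the anode, so E°cell = +1.28 V.
Balancing electrons gives n = 3 (lcm of 1 and 3).
ΔG° = −nFE° = −(3)(96485)(+1.28) = -370,502 J = -370.5 kJ/mol.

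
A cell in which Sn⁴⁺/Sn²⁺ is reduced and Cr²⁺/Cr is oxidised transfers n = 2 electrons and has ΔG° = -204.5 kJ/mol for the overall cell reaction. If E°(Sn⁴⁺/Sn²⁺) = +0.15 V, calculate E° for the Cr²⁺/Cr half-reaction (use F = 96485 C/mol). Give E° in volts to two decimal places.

-0.91 V

E°cell = −ΔG°/(nF) = −(-204.5×10³)/((2)(96485)) = +1.060 V.
Since Sn⁴⁺/Sn²⁺ is the cathode and Cr²⁺/Cr the anode, E°cell = E°(Sn⁴⁺/Sn²⁺) − E°(Cr²⁺/Cr).
So E°(Cr²⁺/Cr) = E°(Sn⁴⁺/Sn²⁺) − E°cell = (+0.15) − (+1.060) = -0.91 V.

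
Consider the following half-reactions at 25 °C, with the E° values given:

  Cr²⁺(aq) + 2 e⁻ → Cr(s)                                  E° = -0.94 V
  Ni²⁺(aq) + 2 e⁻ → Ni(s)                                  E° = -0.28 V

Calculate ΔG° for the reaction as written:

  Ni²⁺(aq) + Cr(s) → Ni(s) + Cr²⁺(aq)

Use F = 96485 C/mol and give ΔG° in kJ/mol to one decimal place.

As written, Ni²⁺/Ni is reduced (cathode) and Cr²⁺/Cr is oxidised (anode), so E°cell = (-0.28) − (-0.94) = +0.66 V.
Balancing electrons gives n = 2.
ΔG° = −nFE° = −(2)(96485)(+0.66) = -127,360 J = -127.4 kJ/mol.

-127.4 kJ/mol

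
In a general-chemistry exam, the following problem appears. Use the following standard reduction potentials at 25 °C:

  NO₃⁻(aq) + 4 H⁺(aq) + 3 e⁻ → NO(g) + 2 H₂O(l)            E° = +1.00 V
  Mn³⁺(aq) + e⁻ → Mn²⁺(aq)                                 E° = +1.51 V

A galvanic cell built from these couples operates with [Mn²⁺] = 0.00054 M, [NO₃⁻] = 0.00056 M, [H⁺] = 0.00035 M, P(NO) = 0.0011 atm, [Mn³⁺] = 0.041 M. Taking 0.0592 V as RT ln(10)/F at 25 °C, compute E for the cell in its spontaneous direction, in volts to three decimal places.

Mn³⁺/Mn²⁺ is the cathode (higher E°), NO₃⁻/NO the anode: E°cell = +1.51 − (+1.00) = +0.51 V, n = 3.
Overall: 3 Mn³⁺(aq) + NO(g) + 2 H₂O(l) → 3 Mn²⁺(aq) + NO₃⁻(aq) + 4 H⁺(aq)
Q = [Mn²⁺]^3·[NO₃⁻]·[H⁺]^4 / ([Mn³⁺]^3·P(NO)); log Q = -19.758.
E = E° − (0.0592/n) log Q = +0.51 − (0.0592/3)(-19.758) = +0.900 V.

+0.900 V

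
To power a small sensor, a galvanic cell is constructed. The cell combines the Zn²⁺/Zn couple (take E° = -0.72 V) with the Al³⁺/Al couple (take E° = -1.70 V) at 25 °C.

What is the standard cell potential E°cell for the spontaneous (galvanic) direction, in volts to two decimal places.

The Zn²⁺/Zn couple has the higher reduction potential, so it is the cathode; Al³⁺/Al is oxidised at the anode.
E°cell = E°(cathode) − E°(anode) = (-0.72) − (-1.70) = +0.98 V.

+0.98 V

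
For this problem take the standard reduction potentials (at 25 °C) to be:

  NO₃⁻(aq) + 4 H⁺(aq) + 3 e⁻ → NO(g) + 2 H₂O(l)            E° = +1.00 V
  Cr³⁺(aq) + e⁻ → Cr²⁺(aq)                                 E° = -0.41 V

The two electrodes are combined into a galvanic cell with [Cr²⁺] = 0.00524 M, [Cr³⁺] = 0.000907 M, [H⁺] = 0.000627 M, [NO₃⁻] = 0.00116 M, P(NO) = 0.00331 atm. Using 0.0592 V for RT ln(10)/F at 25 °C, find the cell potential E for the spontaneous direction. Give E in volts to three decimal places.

+1.193 V

NO₃⁻/NO is the cathode (higher E°), Cr³⁺/Cr²⁺ the anode: E°cell = +1.00 − (-0.41) = +1.41 V, n = 3.
Overall: NO₃⁻(aq) + 4 H⁺(aq) + 3 Cr²⁺(aq) → NO(g) + 2 H₂O(l) + 3 Cr³⁺(aq)
Q = P(NO)·[Cr³⁺]^3 / ([NO₃⁻]·[H⁺]^4·[Cr²⁺]^3); log Q = 10.981.
E = E° − (0.0592/n) log Q = +1.41 − (0.0592/3)(10.981) = +1.193 V.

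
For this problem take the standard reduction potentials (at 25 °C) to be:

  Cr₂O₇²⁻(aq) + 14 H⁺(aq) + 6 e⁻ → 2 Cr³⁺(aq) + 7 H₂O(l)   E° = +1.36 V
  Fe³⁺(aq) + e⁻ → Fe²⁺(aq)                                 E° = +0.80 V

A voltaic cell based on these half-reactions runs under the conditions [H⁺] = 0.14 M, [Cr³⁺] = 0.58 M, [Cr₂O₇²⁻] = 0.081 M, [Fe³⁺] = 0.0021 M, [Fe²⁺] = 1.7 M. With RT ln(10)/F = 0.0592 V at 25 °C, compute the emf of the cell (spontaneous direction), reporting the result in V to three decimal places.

Cr₂O₇²⁻/Cr³⁺ is the cathode (higher E°), Fe³⁺/Fe²⁺ the anode: E°cell = +1.36 − (+0.80) = +0.56 V, n = 6.
Overall: Cr₂O₇²⁻(aq) + 14 H⁺(aq) + 6 Fe²⁺(aq) → 2 Cr³⁺(aq) + 7 H₂O(l) + 6 Fe³⁺(aq)
Q = [Cr³⁺]^2·[Fe³⁺]^6 / ([Cr₂O₇²⁻]·[H⁺]^14·[Fe²⁺]^6); log Q = -4.877.
E = E° − (0.0592/n) log Q = +0.56 − (0.0592/6)(-4.877) = +0.608 V.

+0.608 V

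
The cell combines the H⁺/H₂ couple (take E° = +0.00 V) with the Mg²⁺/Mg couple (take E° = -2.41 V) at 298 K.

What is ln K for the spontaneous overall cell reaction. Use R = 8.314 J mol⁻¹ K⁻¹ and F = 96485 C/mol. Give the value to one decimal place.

187.7

Cathode: H⁺/H₂; anode: Mg²⁺/Mg. E°cell = (+0.00) − (-2.41) = +2.41 V, with n = 2.
ΔG° = −nFE° = −RT ln K, so ln K = nFE°/(RT) = (2)(96485)(+2.41) / ((8.314)(298)) = 187.707.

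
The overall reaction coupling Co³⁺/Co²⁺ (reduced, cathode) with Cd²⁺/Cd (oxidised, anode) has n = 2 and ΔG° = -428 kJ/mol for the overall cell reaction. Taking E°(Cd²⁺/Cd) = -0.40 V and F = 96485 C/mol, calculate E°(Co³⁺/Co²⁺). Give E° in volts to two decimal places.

+1.82 V

E°cell = −ΔG°/(nF) = −(-428×10³)/((2)(96485)) = +2.218 V.
Since Co³⁺/Co²⁺ is the cathode and Cd²⁺/Cd the anode, E°cell = E°(Co³⁺/Co²⁺) − E°(Cd²⁺/Cd).
So E°(Co³⁺/Co²⁺) = E°cell + E°(Cd²⁺/Cd) = +2.218 + (-0.40) = +1.82 V.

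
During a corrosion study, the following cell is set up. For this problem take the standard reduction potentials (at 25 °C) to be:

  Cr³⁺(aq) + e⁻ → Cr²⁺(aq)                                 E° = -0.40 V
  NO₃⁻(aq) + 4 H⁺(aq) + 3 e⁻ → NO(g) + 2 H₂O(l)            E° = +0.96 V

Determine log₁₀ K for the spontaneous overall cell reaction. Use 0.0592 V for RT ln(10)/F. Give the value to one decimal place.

Cathode: NO₃⁻/NO; anode: Cr³⁺/Cr²⁺. E°cell = +1.36 V, n = 3.
log K = nE°cell / 0.0592 = (3)(+1.36) / 0.0592 = 68.9.

68.9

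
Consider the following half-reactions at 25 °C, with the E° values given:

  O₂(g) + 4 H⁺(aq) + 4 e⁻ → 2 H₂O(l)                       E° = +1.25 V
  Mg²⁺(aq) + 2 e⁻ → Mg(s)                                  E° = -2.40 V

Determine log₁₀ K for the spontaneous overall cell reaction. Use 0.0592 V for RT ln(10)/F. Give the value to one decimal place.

Cathode: O₂/H₂O; anode: Mg²⁺/Mg. E°cell = +3.65 V, n = 4.
log K = nE°cell / 0.0592 = (4)(+3.65) / 0.0592 = 246.6.

246.6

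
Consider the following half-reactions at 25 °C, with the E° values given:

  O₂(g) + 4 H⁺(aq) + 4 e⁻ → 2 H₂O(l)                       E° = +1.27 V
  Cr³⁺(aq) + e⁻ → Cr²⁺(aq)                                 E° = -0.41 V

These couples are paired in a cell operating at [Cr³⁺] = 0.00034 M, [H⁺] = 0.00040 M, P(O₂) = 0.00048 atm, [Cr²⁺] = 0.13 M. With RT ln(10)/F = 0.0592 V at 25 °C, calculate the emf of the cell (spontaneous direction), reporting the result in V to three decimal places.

O₂/H₂O is the cathode (higher E°), Cr³⁺/Cr²⁺ the anode: E°cell = +1.27 − (-0.41) = +1.68 V, n = 4.
Overall: O₂(g) + 4 H⁺(aq) + 4 Cr²⁺(aq) → 2 H₂O(l) + 4 Cr³⁺(aq)
Q = [Cr³⁺]^4 / (P(O₂)·[H⁺]^4·[Cr²⁺]^4); log Q = 6.581.
E = E° − (0.0592/n) log Q = +1.68 − (0.0592/4)(6.581) = +1.583 V.

+1.583 V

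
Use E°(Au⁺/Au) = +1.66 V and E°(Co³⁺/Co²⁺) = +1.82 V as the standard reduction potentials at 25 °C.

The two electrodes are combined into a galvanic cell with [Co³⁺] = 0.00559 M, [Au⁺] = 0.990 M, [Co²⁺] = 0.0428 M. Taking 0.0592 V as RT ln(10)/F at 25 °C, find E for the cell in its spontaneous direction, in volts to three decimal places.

+0.108 V

Co³⁺/Co²⁺ is the cathode (higher E°), Au⁺/Au the anode: E°cell = +1.82 − (+1.66) = +0.16 V, n = 1.
Overall: Co³⁺(aq) + Au(s) → Co²⁺(aq) + Au⁺(aq)
Q = [Co²⁺]·[Au⁺] / ([Co³⁺]); log Q = 0.880.
E = E° − (0.0592/n) log Q = +0.16 − (0.0592/1)(0.880) = +0.108 V.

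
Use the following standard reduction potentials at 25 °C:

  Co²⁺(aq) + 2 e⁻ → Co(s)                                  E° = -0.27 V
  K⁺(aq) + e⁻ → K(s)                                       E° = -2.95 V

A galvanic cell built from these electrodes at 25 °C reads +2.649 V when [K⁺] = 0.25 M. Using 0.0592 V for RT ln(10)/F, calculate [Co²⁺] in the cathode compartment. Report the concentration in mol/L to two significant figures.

0.0056 M

Co²⁺/Co is the cathode, K⁺/K the anode: E°cell = +2.68 V, n = 2.
Overall reaction: Co²⁺(aq) + 2 K(s) → Co(s) + 2 K⁺(aq); Q = [K⁺]^2/[Co²⁺]^1.
From E = E° − (0.0592/n) log Q: log Q = (E° − E)·n/0.0592 = (+2.68 − (+2.649))·2/0.0592 = 1.0473.
So 1·log[Co²⁺] = 2·log(0.25) − log Q = -1.2041 − (1.0473) = -2.2514; [Co²⁺] = 10^(-2.2514) ≈ 0.0056 M.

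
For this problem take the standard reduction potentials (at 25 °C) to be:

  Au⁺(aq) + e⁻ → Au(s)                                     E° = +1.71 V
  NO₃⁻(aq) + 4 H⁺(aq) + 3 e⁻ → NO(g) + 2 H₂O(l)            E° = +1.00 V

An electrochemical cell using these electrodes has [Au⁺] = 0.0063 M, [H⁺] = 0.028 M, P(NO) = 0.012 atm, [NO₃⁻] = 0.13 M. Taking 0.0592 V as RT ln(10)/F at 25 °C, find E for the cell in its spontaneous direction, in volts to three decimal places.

+0.682 V

Au⁺/Au is the cathode (higher E°), NO₃⁻/NO the anode: E°cell = +1.71 − (+1.00) = +0.71 V, n = 3.
Overall: 3 Au⁺(aq) + NO(g) + 2 H₂O(l) → 3 Au(s) + NO₃⁻(aq) + 4 H⁺(aq)
Q = [NO₃⁻]·[H⁺]^4 / ([Au⁺]^3·P(NO)); log Q = 1.425.
E = E° − (0.0592/n) log Q = +0.71 − (0.0592/3)(1.425) = +0.682 V.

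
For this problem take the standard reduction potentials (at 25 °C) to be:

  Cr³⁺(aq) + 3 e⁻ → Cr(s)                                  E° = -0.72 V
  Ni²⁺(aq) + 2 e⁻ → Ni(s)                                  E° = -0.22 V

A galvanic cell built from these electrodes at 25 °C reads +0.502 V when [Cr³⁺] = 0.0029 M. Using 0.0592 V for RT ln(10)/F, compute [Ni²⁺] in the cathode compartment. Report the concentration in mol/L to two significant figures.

Ni²⁺/Ni is the cathode, Cr³⁺/Cr the anode: E°cell = +0.50 V, n = 6.
Overall reaction: 3 Ni²⁺(aq) + 2 Cr(s) → 3 Ni(s) + 2 Cr³⁺(aq); Q = [Cr³⁺]^2/[Ni²⁺]^3.
From E = E° − (0.0592/n) log Q: log Q = (E° − E)·n/0.0592 = (+0.50 − (+0.502))·6/0.0592 = -0.2027.
So 3·log[Ni²⁺] = 2·log(0.0029) − log Q = -5.0752 − (-0.2027) = -4.8725; log[Ni²⁺] = -4.8725 / 3 = -1.6242; [Ni²⁺] = 10^(-1.6242) ≈ 0.024 M.

0.024 M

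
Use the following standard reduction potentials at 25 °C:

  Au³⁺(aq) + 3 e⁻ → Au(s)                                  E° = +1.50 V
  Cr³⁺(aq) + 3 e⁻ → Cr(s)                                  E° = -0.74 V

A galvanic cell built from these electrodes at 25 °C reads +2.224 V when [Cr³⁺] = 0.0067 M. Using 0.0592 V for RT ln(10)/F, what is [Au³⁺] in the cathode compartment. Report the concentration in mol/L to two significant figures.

0.0010 M

Au³⁺/Au is the cathode, Cr³⁺/Cr the anode: E°cell = +2.24 V, n = 3.
Overall reaction: Au³⁺(aq) + Cr(s) → Au(s) + Cr³⁺(aq); Q = [Cr³⁺]^1/[Au³⁺]^1.
From E = E° − (0.0592/n) log Q: log Q = (E° − E)·n/0.0592 = (+2.24 − (+2.224))·3/0.0592 = 0.8108.
So 1·log[Au³⁺] = 1·log(0.0067) − log Q = -2.1739 − (0.8108) = -2.9847; [Au³⁺] = 10^(-2.9847) ≈ 0.0010 M.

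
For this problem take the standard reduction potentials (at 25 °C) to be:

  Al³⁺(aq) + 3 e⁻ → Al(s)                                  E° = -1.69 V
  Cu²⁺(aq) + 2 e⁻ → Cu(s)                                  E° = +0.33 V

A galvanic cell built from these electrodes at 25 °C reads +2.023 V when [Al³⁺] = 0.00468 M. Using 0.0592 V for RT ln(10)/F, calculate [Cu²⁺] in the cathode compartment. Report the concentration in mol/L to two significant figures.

Cu²⁺/Cu is the cathode, Al³⁺/Al the anode: E°cell = +2.02 V, n = 6.
Overall reaction: 3 Cu²⁺(aq) + 2 Al(s) → 3 Cu(s) + 2 Al³⁺(aq); Q = [Al³⁺]^2/[Cu²⁺]^3.
From E = E° − (0.0592/n) log Q: log Q = (E° − E)·n/0.0592 = (+2.02 − (+2.023))·6/0.0592 = -0.3041.
So 3·log[Cu²⁺] = 2·log(0.00468) − log Q = -4.6595 − (-0.3041) = -4.3554; log[Cu²⁺] = -4.3554 / 3 = -1.4518; [Cu²⁺] = 10^(-1.4518) ≈ 0.035 M.

0.035 M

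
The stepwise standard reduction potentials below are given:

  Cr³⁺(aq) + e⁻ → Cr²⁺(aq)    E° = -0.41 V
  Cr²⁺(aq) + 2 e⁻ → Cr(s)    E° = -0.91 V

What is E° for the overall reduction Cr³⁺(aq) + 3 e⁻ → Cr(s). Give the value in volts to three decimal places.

Adding the free-energy changes (−nFE°) of the two steps gives −n₃FE°₃ = −n₁FE°₁ − n₂FE°₂.
E°₃ = (1×-0.41 + 2×-0.91) / 3 = (-2.230) / 3 = -0.743 V.

-0.743 V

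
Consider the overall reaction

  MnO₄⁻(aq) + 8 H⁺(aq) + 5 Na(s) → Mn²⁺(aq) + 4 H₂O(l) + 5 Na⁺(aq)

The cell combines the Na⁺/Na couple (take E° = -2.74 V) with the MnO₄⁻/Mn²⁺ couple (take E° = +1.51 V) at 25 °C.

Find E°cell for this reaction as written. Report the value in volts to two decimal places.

The MnO₄⁻/Mn²⁺ couple has the higher reduction potential, so it is the cathode; Na⁺/Na is oxidised at the anode.
E°cell = E°(cathode) − E°(anode) = (+1.51) − (-2.74) = +4.25 V.
Since E°cell > 0, the reaction is spontaneous under standard conditions.

+4.25 V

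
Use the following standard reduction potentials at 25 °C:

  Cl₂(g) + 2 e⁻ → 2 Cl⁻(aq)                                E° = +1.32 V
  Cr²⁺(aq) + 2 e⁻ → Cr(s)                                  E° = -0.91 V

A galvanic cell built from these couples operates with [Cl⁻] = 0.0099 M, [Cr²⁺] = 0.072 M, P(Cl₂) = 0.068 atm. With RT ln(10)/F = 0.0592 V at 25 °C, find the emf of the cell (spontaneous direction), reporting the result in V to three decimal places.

Cl₂/Cl⁻ is the cathode (higher E°), Cr²⁺/Cr the anode: E°cell = +1.32 − (-0.91) = +2.23 V, n = 2.
Overall: Cl₂(g) + Cr(s) → 2 Cl⁻(aq) + Cr²⁺(aq)
Q = [Cl⁻]^2·[Cr²⁺] / (P(Cl₂)); log Q = -3.984.
E = E° − (0.0592/n) log Q = +2.23 − (0.0592/2)(-3.984) = +2.348 V.

+2.348 V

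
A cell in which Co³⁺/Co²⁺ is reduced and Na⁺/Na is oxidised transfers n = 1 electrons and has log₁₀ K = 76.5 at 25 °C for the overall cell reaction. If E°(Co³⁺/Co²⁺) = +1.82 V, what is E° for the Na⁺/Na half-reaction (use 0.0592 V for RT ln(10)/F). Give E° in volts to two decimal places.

E°cell = (0.0592/n)·log K = (0.0592/1)(76.5) = +4.529 V.
Since Co³⁺/Co²⁺ is the cathode and Na⁺/Na the anode, E°cell = E°(Co³⁺/Co²⁺) − E°(Na⁺/Na).
So E°(Na⁺/Na) = E°(Co³⁺/Co²⁺) − E°cell = (+1.82) − (+4.529) = -2.71 V.

-2.71 V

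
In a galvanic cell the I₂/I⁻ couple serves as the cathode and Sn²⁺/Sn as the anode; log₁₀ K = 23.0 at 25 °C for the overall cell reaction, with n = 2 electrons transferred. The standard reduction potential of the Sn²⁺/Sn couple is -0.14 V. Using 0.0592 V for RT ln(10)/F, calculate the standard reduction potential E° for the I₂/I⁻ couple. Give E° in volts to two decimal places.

E°cell = (0.0592/n)·log K = (0.0592/2)(23.0) = +0.681 V.
Since I₂/I⁻ is the cathode and Sn²⁺/Sn the anode, E°cell = E°(I₂/I⁻) − E°(Sn²⁺/Sn).
So E°(I₂/I⁻) = E°cell + E°(Sn²⁺/Sn) = +0.681 + (-0.14) = +0.54 V.

+0.54 V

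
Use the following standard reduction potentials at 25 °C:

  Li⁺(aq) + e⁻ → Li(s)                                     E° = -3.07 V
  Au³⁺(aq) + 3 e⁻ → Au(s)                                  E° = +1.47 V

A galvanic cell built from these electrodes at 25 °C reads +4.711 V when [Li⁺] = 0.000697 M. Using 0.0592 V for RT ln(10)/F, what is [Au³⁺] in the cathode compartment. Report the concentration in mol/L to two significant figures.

0.16 M

Au³⁺/Au is the cathode, Li⁺/Li the anode: E°cell = +4.54 V, n = 3.
Overall reaction: Au³⁺(aq) + 3 Li(s) → Au(s) + 3 Li⁺(aq); Q = [Li⁺]^3/[Au³⁺]^1.
From E = E° − (0.0592/n) log Q: log Q = (E° − E)·n/0.0592 = (+4.54 − (+4.711))·3/0.0592 = -8.6655.
So 1·log[Au³⁺] = 3·log(0.000697) − log Q = -9.4703 − (-8.6655) = -0.8048; [Au³⁺] = 10^(-0.8048) ≈ 0.16 M.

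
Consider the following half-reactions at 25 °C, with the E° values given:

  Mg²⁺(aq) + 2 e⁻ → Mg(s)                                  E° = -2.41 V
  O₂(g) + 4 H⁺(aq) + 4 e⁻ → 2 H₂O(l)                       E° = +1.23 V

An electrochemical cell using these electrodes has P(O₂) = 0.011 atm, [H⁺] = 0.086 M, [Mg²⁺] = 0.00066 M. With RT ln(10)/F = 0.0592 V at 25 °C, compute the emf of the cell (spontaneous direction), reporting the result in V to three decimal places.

+3.642 V

O₂/H₂O is the cathode (higher E°), Mg²⁺/Mg the anode: E°cell = +1.23 − (-2.41) = +3.64 V, n = 4.
Overall: O₂(g) + 4 H⁺(aq) + 2 Mg(s) → 2 H₂O(l) + 2 Mg²⁺(aq)
Q = [Mg²⁺]^2 / (P(O₂)·[H⁺]^4); log Q = -0.140.
E = E° − (0.0592/n) log Q = +3.64 − (0.0592/4)(-0.140) = +3.642 V.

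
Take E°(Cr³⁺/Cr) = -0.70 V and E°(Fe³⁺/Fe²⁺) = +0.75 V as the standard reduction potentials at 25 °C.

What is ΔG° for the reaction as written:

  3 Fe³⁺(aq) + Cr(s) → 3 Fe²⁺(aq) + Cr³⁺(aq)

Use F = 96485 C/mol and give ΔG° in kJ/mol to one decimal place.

As written, Fe³⁺/Fe²⁺ is reduced (cathode) and Cr³⁺/Cr is oxidised (anode), so E°cell = (+0.75) − (-0.70) = +1.45 V.
Balancing electrons gives n = 3.
ΔG° = −nFE° = −(3)(96485)(+1.45) = -419,710 J = -419.7 kJ/mol.

-419.7 kJ/mol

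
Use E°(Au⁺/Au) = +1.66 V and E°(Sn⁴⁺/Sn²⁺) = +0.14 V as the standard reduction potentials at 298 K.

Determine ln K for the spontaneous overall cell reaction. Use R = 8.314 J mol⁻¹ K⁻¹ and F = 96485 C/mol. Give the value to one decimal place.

118.4

Cathode: Au⁺/Au; anode: Sn⁴⁺/Sn²⁺. E°cell = (+1.66) − (+0.14) = +1.52 V, with n = 2.
ΔG° = −nFE° = −RT ln K, so ln K = nFE°/(RT) = (2)(96485)(+1.52) / ((8.314)(298)) = 118.388.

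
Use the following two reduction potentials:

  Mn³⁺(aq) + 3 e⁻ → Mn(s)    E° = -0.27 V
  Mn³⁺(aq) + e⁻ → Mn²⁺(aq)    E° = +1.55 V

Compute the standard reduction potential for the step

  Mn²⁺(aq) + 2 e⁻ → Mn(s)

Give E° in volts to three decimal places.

Sequential free energies add, so n₃E°₃ = n₁E°₁ + n₂E°₂.
With n₃ = 3, and the known step contributing 1×(+1.55) V, the unknown satisfies 2·E° = 3×(-0.27) − 1×(+1.55) = -2.360.
E° = -2.360 / 2 = -1.180 V.

-1.180 V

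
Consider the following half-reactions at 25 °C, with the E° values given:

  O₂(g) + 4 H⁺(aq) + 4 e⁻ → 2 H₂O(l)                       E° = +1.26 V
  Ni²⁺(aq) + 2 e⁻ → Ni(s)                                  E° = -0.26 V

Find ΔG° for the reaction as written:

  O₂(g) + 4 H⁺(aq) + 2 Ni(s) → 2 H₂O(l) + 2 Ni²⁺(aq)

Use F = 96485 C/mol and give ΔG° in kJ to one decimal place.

As written, O₂/H₂O is reduced (cathode) and Ni²⁺/Ni is oxidised (anode), so E°cell = (+1.26) − (-0.26) = +1.52 V.
Balancing electrons gives n = 4.
ΔG° = −nFE° = −(4)(96485)(+1.52) = -586,629 J = -586.6 kJ.

-586.6 kJ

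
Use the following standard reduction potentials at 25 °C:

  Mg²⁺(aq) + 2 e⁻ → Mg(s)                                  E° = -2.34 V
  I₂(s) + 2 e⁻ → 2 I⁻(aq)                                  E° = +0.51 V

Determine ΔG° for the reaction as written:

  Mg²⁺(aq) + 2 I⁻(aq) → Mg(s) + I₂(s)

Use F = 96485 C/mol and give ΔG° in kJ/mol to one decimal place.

As written, Mg²⁺/Mg is reduced (cathode) and I₂/I⁻ is oxidised (anode), so E°cell = (-2.34) − (+0.51) = -2.85 V.
Balancing electrons gives n = 2.
ΔG° = −nFE° = −(2)(96485)(-2.85) = 549,964 J = +550.0 kJ/mol.

+550.0 kJ/mol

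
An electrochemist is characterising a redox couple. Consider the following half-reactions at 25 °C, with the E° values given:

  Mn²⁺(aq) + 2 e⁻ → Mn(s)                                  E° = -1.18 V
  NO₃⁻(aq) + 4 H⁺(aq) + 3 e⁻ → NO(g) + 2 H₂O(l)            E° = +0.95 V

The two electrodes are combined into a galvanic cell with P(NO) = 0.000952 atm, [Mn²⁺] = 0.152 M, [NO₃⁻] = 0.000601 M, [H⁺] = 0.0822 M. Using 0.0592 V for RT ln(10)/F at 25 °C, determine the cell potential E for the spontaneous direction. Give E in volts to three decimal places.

NO₃⁻/NO is the cathode (higher E°), Mn²⁺/Mn the anode: E°cell = +0.95 − (-1.18) = +2.13 V, n = 6.
Overall: 2 NO₃⁻(aq) + 8 H⁺(aq) + 3 Mn(s) → 2 NO(g) + 4 H₂O(l) + 3 Mn²⁺(aq)
Q = P(NO)^2·[Mn²⁺]^3 / ([NO₃⁻]^2·[H⁺]^8); log Q = 6.626.
E = E° − (0.0592/n) log Q = +2.13 − (0.0592/6)(6.626) = +2.065 V.

+2.065 V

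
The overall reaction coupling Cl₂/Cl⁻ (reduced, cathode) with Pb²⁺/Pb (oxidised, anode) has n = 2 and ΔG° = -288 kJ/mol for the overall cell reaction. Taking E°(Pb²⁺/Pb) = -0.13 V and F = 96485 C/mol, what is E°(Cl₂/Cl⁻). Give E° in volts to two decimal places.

E°cell = −ΔG°/(nF) = −(-288×10³)/((2)(96485)) = +1.492 V.
Since Cl₂/Cl⁻ is the cathode and Pb²⁺/Pb the anode, E°cell = E°(Cl₂/Cl⁻) − E°(Pb²⁺/Pb).
So E°(Cl₂/Cl⁻) = E°cell + E°(Pb²⁺/Pb) = +1.492 + (-0.13) = +1.36 V.

+1.36 V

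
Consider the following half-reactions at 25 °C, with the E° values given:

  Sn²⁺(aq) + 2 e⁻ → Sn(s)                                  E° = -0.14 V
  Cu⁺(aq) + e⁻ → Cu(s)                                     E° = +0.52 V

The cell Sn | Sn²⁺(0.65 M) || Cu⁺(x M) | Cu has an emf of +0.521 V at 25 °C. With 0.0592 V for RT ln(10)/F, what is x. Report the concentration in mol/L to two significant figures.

0.0036 M

Cu⁺/Cu is the cathode, Sn²⁺/Sn the anode: E°cell = +0.66 V, n = 2.
Overall reaction: 2 Cu⁺(aq) + Sn(s) → 2 Cu(s) + Sn²⁺(aq); Q = [Sn²⁺]^1/[Cu⁺]^2.
From E = E° − (0.0592/n) log Q: log Q = (E° − E)·n/0.0592 = (+0.66 − (+0.521))·2/0.0592 = 4.6959.
So 2·log[Cu⁺] = 1·log(0.65) − log Q = -0.1871 − (4.6959) = -4.8830; log[Cu⁺] = -4.8830 / 2 = -2.4415; [Cu⁺] = 10^(-2.4415) ≈ 0.0036 M.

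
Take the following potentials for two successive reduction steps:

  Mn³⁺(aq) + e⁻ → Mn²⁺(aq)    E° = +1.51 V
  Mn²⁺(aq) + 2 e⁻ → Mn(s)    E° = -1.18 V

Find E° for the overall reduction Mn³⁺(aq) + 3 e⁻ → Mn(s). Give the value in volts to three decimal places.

Adding the free-energy changes (−nFE°) of the two steps gives −n₃FE°₃ = −n₁FE°₁ − n₂FE°₂.
E°₃ = (1×+1.51 + 2×-1.18) / 3 = (-0.850) / 3 = -0.283 V.

-0.283 V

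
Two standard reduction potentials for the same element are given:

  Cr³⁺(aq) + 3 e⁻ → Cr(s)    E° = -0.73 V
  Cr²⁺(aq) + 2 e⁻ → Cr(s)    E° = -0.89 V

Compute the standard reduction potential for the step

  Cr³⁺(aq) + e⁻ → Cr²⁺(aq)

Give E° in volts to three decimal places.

Sequential free energies add, so n₃E°₃ = n₁E°₁ + n₂E°₂.
With n₃ = 3, and the known step contributing 2×(-0.89) V, the unknown satisfies 1·E° = 3×(-0.73) − 2×(-0.89) = -0.410.
E° = -0.410 / 1 = -0.410 V.

-0.410 V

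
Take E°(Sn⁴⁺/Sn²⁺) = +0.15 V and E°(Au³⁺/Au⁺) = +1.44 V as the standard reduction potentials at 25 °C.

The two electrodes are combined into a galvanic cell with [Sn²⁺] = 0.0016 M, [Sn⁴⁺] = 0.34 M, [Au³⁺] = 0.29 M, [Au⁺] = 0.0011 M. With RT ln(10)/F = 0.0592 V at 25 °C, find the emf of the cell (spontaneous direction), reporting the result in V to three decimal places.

Au³⁺/Au⁺ is the cathode (higher E°), Sn⁴⁺/Sn²⁺ the anode: E°cell = +1.44 − (+0.15) = +1.29 V, n = 2.
Overall: Au³⁺(aq) + Sn²⁺(aq) → Au⁺(aq) + Sn⁴⁺(aq)
Q = [Au⁺]·[Sn⁴⁺] / ([Au³⁺]·[Sn²⁺]); log Q = -0.094.
E = E° − (0.0592/n) log Q = +1.29 − (0.0592/2)(-0.094) = +1.293 V.

+1.293 V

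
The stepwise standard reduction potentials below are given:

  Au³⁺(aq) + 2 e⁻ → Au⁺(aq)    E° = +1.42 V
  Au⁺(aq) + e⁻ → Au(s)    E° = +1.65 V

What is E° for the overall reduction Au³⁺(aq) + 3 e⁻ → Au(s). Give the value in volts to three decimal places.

+1.497 V

Adding the free-energy changes (−nFE°) of the two steps gives −n₃FE°₃ = −n₁FE°₁ − n₂FE°₂.
E°₃ = (2×+1.42 + 1×+1.65) / 3 = (+4.490) / 3 = +1.497 V.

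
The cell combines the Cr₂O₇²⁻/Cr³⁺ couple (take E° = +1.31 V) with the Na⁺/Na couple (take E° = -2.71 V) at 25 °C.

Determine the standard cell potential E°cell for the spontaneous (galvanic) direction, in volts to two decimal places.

The Cr₂O₇²⁻/Cr³⁺ couple has the higher reduction potential, so it is the cathode; Na⁺/Na is oxidised at the anode.
E°cell = E°(cathode) − E°(anode) = (+1.31) − (-2.71) = +4.02 V.

+4.02 V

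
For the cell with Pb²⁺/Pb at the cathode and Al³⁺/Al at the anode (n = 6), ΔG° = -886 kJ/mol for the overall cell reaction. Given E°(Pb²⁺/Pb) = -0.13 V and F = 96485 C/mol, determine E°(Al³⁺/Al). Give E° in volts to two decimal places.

-1.66 V

E°cell = −ΔG°/(nF) = −(-886×10³)/((6)(96485)) = +1.530 V.
Since Pb²⁺/Pb is the cathode and Al³⁺/Al the anode, E°cell = E°(Pb²⁺/Pb) − E°(Al³⁺/Al).
So E°(Al³⁺/Al) = E°(Pb²⁺/Pb) − E°cell = (-0.13) − (+1.530) = -1.66 V.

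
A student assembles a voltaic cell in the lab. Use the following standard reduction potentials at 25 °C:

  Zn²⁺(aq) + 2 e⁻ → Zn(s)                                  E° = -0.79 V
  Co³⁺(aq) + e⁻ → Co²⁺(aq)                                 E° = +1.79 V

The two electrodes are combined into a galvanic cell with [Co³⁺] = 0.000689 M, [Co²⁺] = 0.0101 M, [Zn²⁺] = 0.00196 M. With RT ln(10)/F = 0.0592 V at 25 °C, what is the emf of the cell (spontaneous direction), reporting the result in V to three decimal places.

+2.591 V

Co³⁺/Co²⁺ is the cathode (higher E°), Zn²⁺/Zn the anode: E°cell = +1.79 − (-0.79) = +2.58 V, n = 2.
Overall: 2 Co³⁺(aq) + Zn(s) → 2 Co²⁺(aq) + Zn²⁺(aq)
Q = [Co²⁺]^2·[Zn²⁺] / ([Co³⁺]^2); log Q = -0.376.
E = E° − (0.0592/n) log Q = +2.58 − (0.0592/2)(-0.376) = +2.591 V.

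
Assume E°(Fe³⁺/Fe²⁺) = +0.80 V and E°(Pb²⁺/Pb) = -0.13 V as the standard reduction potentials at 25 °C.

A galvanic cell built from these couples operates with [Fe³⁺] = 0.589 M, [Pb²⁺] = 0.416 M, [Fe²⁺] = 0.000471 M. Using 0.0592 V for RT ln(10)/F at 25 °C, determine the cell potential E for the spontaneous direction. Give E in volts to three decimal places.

Fe³⁺/Fe²⁺ is the cathode (higher E°), Pb²⁺/Pb the anode: E°cell = +0.80 − (-0.13) = +0.93 V, n = 2.
Overall: 2 Fe³⁺(aq) + Pb(s) → 2 Fe²⁺(aq) + Pb²⁺(aq)
Q = [Fe²⁺]^2·[Pb²⁺] / ([Fe³⁺]^2); log Q = -6.575.
E = E° − (0.0592/n) log Q = +0.93 − (0.0592/2)(-6.575) = +1.125 V.

+1.125 V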